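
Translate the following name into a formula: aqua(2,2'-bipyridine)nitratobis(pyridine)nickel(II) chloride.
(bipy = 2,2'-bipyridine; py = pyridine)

Ligands: 1 2,2'-bipyridine (bipy, neutral), 2 pyridine (py, neutral), 1 aqua (H2O, neutral), 1 nitrato (NO3, -1). Ligand charge sum = -1.
Charge balance with chloride (-1) requires 1 complex ion per 1 chloride.

[Ni(bipy)(H2O)(NO3)(py)2]Cl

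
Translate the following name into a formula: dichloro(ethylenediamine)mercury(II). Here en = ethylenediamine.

[HgCl2(en)]

Ligands: 1 ethylenediamine (en, neutral), 2 chloro (Cl, -1). Ligand charge sum = -2.
With Hg in oxidation state +2, the complex ion is [Hg...].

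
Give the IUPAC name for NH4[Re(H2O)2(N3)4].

ammonium diaquatetraazidorhenate(III)

The 1 ammonium counter-ion carries a total charge of +1, so each complex ion is 1−.
Ligand charges: 2×aqua (neutral), 4×azido (-1 each); total -4. So Re + (-4) = 1−, giving Re = +3.
Ligands are named alphabetically: aqua before azido.
The complex ion is anionic, so rhenium takes the -ate form rhenate(III).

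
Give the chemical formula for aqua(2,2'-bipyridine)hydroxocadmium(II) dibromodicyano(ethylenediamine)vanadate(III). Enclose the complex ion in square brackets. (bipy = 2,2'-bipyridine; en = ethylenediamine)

[Cd(bipy)(H2O)(OH)][VBr2(CN)2(en)]

Cation [Cd…]: ligand charges -1, Cd(II) ⇒ ion charge 1+.
Anion [V…]: ligand charges -4, V(III) ⇒ ion charge 1−.
One 1+ cation balances one 1− anion.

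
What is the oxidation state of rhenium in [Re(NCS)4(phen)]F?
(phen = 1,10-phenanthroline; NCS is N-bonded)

1 fluoride outside the brackets (-1 each) → the complex ion is 1+.
Ligand charges: 1×phen neutral; 4×NCS = -4; sum -4.
Re + (-4) = 1+ ⇒ Re is +5.

+5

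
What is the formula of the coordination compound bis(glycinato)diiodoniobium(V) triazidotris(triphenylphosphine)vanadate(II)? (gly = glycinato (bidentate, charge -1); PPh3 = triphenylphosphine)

[Nb(gly)2I2][V(N3)3(PPh3)3]

Cation [Nb…]: ligand charges -4, Nb(V) ⇒ ion charge 1+.
Anion [V…]: ligand charges -3, V(II) ⇒ ion charge 1−.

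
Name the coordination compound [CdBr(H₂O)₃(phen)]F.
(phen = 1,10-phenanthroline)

triaquabromo(1,10-phenanthroline)cadmium(II) fluoride

The 1 fluoride counter-ion carries a total charge of -1, so each complex ion is 1+.
Ligand charges: 3×aqua (neutral), 1×bromo (-1 each), 1×1,10-phenanthroline (neutral); total -1. So Cd + (-1) = 1+, giving Cd = +2.
Ligands are named alphabetically: aqua before bromo before phenanthroline.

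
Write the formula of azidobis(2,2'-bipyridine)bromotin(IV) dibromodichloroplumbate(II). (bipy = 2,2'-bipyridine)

[Sn(bipy)2Br(N3)][PbBr2Cl2]

Cation [Sn…]: ligand charges -2, Sn(IV) ⇒ ion charge 2+.
Anion [Pb…]: ligand charges -4, Pb(II) ⇒ ion charge 2−.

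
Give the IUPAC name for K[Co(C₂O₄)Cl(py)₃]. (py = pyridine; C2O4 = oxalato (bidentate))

potassium chlorooxalatotris(pyridine)cobaltate(II)

The 1 potassium counter-ion carries a total charge of +1, so each complex ion is 1−.
Ligand charges: 1×chloro (-1 each), 3×pyridine (neutral), 1×oxalato (-2 each); total -3. So Co + (-3) = 1−, giving Co = +2.
Ligands are named alphabetically: chloro before oxalato before pyridine.
The complex ion is anionic, so cobalt takes the -ate form cobaltate(II).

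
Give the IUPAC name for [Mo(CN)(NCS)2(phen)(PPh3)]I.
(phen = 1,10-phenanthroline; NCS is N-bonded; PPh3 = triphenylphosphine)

cyanodiisothiocyanato(1,10-phenanthroline)(triphenylphosphine)molybdenum(IV) iodide

The 1 iodide counter-ion carries a total charge of -1, so each complex ion is 1+.
Ligand charges: 1×1,10-phenanthroline (neutral), 1×cyano (-1 each), 2×isothiocyanato (-1 each), 1×triphenylphosphine (neutral); total -3. So Mo + (-3) = 1+, giving Mo = +4.
Ligands are named alphabetically: cyano before isothiocyanato before phenanthroline before triphenylphosphine.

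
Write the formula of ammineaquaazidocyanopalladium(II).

Ligands: 1 ammine (NH3, neutral), 1 azido (N3, -1), 1 aqua (H2O, neutral), 1 cyano (CN, -1). Ligand charge sum = -2.
With Pd in oxidation state +2, the complex ion is [Pd...].

[Pd(CN)(H2O)(N3)(NH3)]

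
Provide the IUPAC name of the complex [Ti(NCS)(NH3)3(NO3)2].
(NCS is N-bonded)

There is no counter-ion, so the complex is neutral overall.
Ligand charges: 3×ammine (neutral), 1×isothiocyanato (-1 each), 2×nitrato (-1 each); total -3. So Ti + (-3) = 0, giving Ti = +3.
Ligands are named alphabetically: ammine before isothiocyanato before nitrato.

triammineisothiocyanatodinitratotitanium(III)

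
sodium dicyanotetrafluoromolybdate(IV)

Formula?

Na2[Mo(CN)2F4]

Ligands: 4 fluoro (F, -1), 2 cyano (CN, -1). Ligand charge sum = -6.
Charge balance with sodium (+1) requires 1 complex ion per 2 sodium.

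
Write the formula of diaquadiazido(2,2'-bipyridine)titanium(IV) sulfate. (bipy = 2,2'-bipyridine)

Ligands: 1 2,2'-bipyridine (bipy, neutral), 2 aqua (H2O, neutral), 2 azido (N3, -1). Ligand charge sum = -2.
With Ti in oxidation state +4, the complex ion is [Ti...]^2+.
Charge balance with sulfate (-2) requires 1 complex ion per 1 sulfate.

[Ti(bipy)(H2O)2(N3)2]SO4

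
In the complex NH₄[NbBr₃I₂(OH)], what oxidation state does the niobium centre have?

+5

1 ammonium outside the brackets (+1 each) → the complex ion is 1−.
Ligand charges: 3×Br = -3; 1×OH = -1; 2×I = -2; sum -6.
Nb + (-6) = 1− ⇒ Nb is +5.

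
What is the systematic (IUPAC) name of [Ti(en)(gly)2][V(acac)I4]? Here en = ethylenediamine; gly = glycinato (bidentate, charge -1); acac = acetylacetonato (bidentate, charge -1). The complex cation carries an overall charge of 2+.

The complex cation is given as 2+; its ligand charges sum to -2, so Ti = +4.
A 1:1 salt means the anion carries the equal and opposite charge, 2−.
Anion: ligand charges sum to -5; for the ion to be 2−, V = +3.

(ethylenediamine)bis(glycinato)titanium(IV) (acetylacetonato)tetraiodovanadate(III)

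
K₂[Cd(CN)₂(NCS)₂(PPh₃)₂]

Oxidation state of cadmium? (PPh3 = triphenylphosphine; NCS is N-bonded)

2 potassium outside the brackets (+1 each) → the complex ion is 2−.
Ligand charges: 2×CN = -2; 2×PPh3 neutral; 2×NCS = -2; sum -4.
Cd + (-4) = 2− ⇒ Cd is +2.

+2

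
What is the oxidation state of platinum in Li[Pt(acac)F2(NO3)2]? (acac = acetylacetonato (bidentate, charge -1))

+4

1 lithium outside the brackets (+1 each) → the complex ion is 1−.
Ligand charges: 2×NO3 = -2; 1×acac = -1; 2×F = -2; sum -5.
Pt + (-5) = 1− ⇒ Pt is +4.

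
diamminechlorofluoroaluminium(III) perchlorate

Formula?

[AlClF(NH3)2]ClO4

Ligands: 2 ammine (NH3, neutral), 1 chloro (Cl, -1), 1 fluoro (F, -1). Ligand charge sum = -2.
With Al in oxidation state +3, the complex ion is [Al...]^1+.
Charge balance with perchlorate (-1) requires 1 complex ion per 1 perchlorate.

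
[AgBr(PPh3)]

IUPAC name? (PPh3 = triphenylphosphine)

bromo(triphenylphosphine)silver(I)

There is no counter-ion, so the complex is neutral overall.
Ligand charges: 1×triphenylphosphine (neutral), 1×bromo (-1 each); total -1. So Ag + (-1) = 0, giving Ag = +1.
Ligands are named alphabetically: bromo before triphenylphosphine.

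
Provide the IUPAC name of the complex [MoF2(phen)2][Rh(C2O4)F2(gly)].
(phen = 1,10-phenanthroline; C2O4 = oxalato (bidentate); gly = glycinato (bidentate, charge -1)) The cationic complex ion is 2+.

difluorobis(1,10-phenanthroline)molybdenum(IV) difluoro(glycinato)oxalatorhodate(III)

The complex cation is given as 2+; its ligand charges sum to -2, so Mo = +4.
A 1:1 salt means the anion carries the equal and opposite charge, 2−.
Anion: ligand charges sum to -5; for the ion to be 2−, Rh = +3.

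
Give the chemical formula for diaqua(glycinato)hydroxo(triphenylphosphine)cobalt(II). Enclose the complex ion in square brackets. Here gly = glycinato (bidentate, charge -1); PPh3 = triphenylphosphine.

[Co(gly)(H2O)2(OH)(PPh3)]

Ligands: 1 hydroxo (OH, -1), 2 aqua (H2O, neutral), 1 glycinato (gly, -1), 1 triphenylphosphine (PPh3, neutral). Ligand charge sum = -2.
With Co in oxidation state +2, the complex ion is [Co...].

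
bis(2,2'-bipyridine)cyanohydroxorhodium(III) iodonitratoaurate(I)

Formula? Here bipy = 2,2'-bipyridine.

[Rh(bipy)2(CN)(OH)][AuI(NO3)]

Cation [Rh…]: ligand charges -2, Rh(III) ⇒ ion charge 1+.
Anion [Au…]: ligand charges -2, Au(I) ⇒ ion charge 1−.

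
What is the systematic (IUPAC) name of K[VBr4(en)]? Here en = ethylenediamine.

The 1 potassium counter-ion carries a total charge of +1, so each complex ion is 1−.
Ligand charges: 4×bromo (-1 each), 1×ethylenediamine (neutral); total -4. So V + (-4) = 1−, giving V = +3.
Ligands are named alphabetically: bromo before ethylenediamine.
The complex ion is anionic, so vanadium takes the -ate form vanadate(III).

potassium tetrabromo(ethylenediamine)vanadate(III)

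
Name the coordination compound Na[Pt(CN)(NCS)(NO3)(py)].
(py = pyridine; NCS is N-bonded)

sodium cyanoisothiocyanatonitrato(pyridine)platinate(II)

The 1 sodium counter-ion carries a total charge of +1, so each complex ion is 1−.
Ligand charges: 1×pyridine (neutral), 1×cyano (-1 each), 1×isothiocyanato (-1 each), 1×nitrato (-1 each); total -3. So Pt + (-3) = 1−, giving Pt = +2.
Ligands are named alphabetically: cyano before isothiocyanato before nitrato before pyridine.
The complex ion is anionic, so platinum takes the -ate form platinate(II).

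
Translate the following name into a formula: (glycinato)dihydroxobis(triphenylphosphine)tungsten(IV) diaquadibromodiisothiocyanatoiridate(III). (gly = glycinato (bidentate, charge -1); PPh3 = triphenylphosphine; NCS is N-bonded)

Cation [W…]: ligand charges -3, W(IV) ⇒ ion charge 1+.
Anion [Ir…]: ligand charges -4, Ir(III) ⇒ ion charge 1−.

[W(gly)(OH)2(PPh3)2][IrBr2(H2O)2(NCS)2]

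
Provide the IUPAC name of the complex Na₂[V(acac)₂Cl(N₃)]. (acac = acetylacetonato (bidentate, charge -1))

sodium bis(acetylacetonato)azidochlorovanadate(II)

The 2 sodium counter-ions carry a total charge of +2, so each complex ion is 2−.
Ligand charges: 1×azido (-1 each), 2×acetylacetonato (-1 each), 1×chloro (-1 each); total -4. So V + (-4) = 2−, giving V = +2.
Ligands are named alphabetically: acetylacetonato before azido before chloro.
The complex ion is anionic, so vanadium takes the -ate form vanadate(II).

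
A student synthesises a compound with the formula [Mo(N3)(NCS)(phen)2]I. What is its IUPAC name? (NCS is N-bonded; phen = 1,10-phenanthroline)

The 1 iodide counter-ion carries a total charge of -1, so each complex ion is 1+.
Ligand charges: 1×isothiocyanato (-1 each), 2×1,10-phenanthroline (neutral), 1×azido (-1 each); total -2. So Mo + (-2) = 1+, giving Mo = +3.
Ligands are named alphabetically: azido before isothiocyanato before phenanthroline.

azidoisothiocyanatobis(1,10-phenanthroline)molybdenum(III) iodide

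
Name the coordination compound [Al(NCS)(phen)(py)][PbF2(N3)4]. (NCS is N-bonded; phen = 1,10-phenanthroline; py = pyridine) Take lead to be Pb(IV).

Both ions are complex: the cation is named first with the plain metal name, the anion second with the -ate form; each ion's ligands are alphabetised independently.
Pb is given as +4; the anion's ligand charges sum to -6, so the complex anion is 2−.
A 1:1 salt means the cation carries the equal and opposite charge, 2+.
Cation: ligand charges sum to -1; for the ion to be 2+, Al = +3.

isothiocyanato(1,10-phenanthroline)(pyridine)aluminium(III) tetraazidodifluoroplumbate(IV)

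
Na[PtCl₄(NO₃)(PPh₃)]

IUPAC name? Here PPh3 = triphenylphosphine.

The 1 sodium counter-ion carries a total charge of +1, so each complex ion is 1−.
Ligand charges: 4×chloro (-1 each), 1×nitrato (-1 each), 1×triphenylphosphine (neutral); total -5. So Pt + (-5) = 1−, giving Pt = +4.
Ligands are named alphabetically: chloro before nitrato before triphenylphosphine.
The complex ion is anionic, so platinum takes the -ate form platinate(IV).

sodium tetrachloronitrato(triphenylphosphine)platinate(IV)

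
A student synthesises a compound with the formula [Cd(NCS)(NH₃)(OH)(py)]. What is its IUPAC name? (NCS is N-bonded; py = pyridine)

amminehydroxoisothiocyanato(pyridine)cadmium(II)

There is no counter-ion, so the complex is neutral overall.
Ligand charges: 1×hydroxo (-1 each), 1×isothiocyanato (-1 each), 1×pyridine (neutral), 1×ammine (neutral); total -2. So Cd + (-2) = 0, giving Cd = +2.
Ligands are named alphabetically: ammine before hydroxo before isothiocyanato before pyridine.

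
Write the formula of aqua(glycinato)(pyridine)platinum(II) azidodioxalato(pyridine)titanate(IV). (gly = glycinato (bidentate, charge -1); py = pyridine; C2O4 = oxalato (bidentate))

[Pt(gly)(H2O)(py)][Ti(C2O4)2(N3)(py)]

Cation [Pt…]: ligand charges -1, Pt(II) ⇒ ion charge 1+.
Anion [Ti…]: ligand charges -5, Ti(IV) ⇒ ion charge 1−.
One 1+ cation balances one 1− anion.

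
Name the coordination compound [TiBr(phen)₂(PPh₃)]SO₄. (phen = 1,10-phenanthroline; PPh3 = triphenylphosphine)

The 1 sulfate counter-ion carries a total charge of -2, so each complex ion is 2+.
Ligand charges: 2×1,10-phenanthroline (neutral), 1×bromo (-1 each), 1×triphenylphosphine (neutral); total -1. So Ti + (-1) = 2+, giving Ti = +3.
Ligands are named alphabetically: bromo before phenanthroline before triphenylphosphine.

bromobis(1,10-phenanthroline)(triphenylphosphine)titanium(III) sulfate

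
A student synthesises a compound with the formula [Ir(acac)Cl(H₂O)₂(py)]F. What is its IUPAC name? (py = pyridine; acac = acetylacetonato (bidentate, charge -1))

The 1 fluoride counter-ion carries a total charge of -1, so each complex ion is 1+.
Ligand charges: 2×aqua (neutral), 1×chloro (-1 each), 1×pyridine (neutral), 1×acetylacetonato (-1 each); total -2. So Ir + (-2) = 1+, giving Ir = +3.
Ligands are named alphabetically: acetylacetonato before aqua before chloro before pyridine.

(acetylacetonato)diaquachloro(pyridine)iridium(III) fluoride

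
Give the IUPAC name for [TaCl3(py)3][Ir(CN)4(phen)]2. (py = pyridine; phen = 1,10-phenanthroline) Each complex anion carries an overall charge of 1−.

The complex anion is given as 1−; its ligand charges sum to -4, so Ir = +3.
With 2 anions per cation, the cation must be 2×1 = 2+.
Cation: ligand charges sum to -3; for the ion to be 2+, Ta = +5.

trichlorotris(pyridine)tantalum(V) tetracyano(1,10-phenanthroline)iridate(III)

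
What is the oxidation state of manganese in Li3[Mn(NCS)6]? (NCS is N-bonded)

+3

3 lithium outside the brackets (+1 each) → the complex ion is 3−.
Ligand charges: 6×NCS = -6; sum -6.
Mn + (-6) = 3− ⇒ Mn is +3.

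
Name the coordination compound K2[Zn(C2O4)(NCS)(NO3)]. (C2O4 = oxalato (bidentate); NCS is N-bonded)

The 2 potassium counter-ions carry a total charge of +2, so each complex ion is 2−.
Ligand charges: 1×nitrato (-1 each), 1×oxalato (-2 each), 1×isothiocyanato (-1 each); total -4. So Zn + (-4) = 2−, giving Zn = +2.
The complex ion is anionic, so zinc takes the -ate form zincate(II).

potassium isothiocyanatonitratooxalatozincate(II)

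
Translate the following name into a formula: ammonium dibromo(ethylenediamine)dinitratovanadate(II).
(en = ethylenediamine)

(NH4)2[VBr2(en)(NO3)2]

Ligands: 2 bromo (Br, -1), 1 ethylenediamine (en, neutral), 2 nitrato (NO3, -1). Ligand charge sum = -4.
Charge balance with ammonium (+1) requires 1 complex ion per 2 ammonium.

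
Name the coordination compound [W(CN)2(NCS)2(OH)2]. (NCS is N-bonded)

There is no counter-ion, so the complex is neutral overall.
Ligand charges: 2×cyano (-1 each), 2×hydroxo (-1 each), 2×isothiocyanato (-1 each); total -6. So W + (-6) = 0, giving W = +6.
Ligands are named alphabetically: cyano before hydroxo before isothiocyanato.

dicyanodihydroxodiisothiocyanatotungsten(VI)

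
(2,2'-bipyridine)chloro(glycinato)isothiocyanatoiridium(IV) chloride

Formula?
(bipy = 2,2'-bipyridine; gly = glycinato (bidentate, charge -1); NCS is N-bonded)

Ligands: 1 2,2'-bipyridine (bipy, neutral), 1 chloro (Cl, -1), 1 glycinato (gly, -1), 1 isothiocyanato (NCS, -1). Ligand charge sum = -3.
With Ir in oxidation state +4, the complex ion is [Ir...]^1+.
Charge balance with chloride (-1) requires 1 complex ion per 1 chloride.

[Ir(bipy)Cl(gly)(NCS)]Cl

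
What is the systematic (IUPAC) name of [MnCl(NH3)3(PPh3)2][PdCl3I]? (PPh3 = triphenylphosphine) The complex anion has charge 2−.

Both ions are complex: the cation is named first with the plain metal name, the anion second with the -ate form; each ion's ligands are alphabetised independently.
The complex anion is given as 2−; its ligand charges sum to -4, so Pd = +2.
A 1:1 salt means the cation carries the equal and opposite charge, 2+.
Cation: ligand charges sum to -1; for the ion to be 2+, Mn = +3.

triamminechlorobis(triphenylphosphine)manganese(III) trichloroiodopalladate(II)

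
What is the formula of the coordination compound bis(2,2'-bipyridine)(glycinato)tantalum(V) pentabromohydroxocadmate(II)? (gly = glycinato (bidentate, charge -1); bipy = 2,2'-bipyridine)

Cation [Ta…]: ligand charges -1, Ta(V) ⇒ ion charge 4+.
Anion [Cd…]: ligand charges -6, Cd(II) ⇒ ion charge 4−.
One 4+ cation balances one 4− anion.

[Ta(bipy)2(gly)][CdBr5(OH)]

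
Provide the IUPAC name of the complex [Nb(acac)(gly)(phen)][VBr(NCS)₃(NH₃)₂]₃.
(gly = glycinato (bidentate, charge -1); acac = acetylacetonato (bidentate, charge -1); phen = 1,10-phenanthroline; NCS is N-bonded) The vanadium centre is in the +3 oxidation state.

(acetylacetonato)(glycinato)(1,10-phenanthroline)niobium(V) diamminebromotriisothiocyanatovanadate(III)

Both ions are complex: the cation is named first with the plain metal name, the anion second with the -ate form; each ion's ligands are alphabetised independently.
V is given as +3; the anion's ligand charges sum to -4, so the complex anion is 1−.
With 3 anions per cation, the cation must be 3×1 = 3+.
Cation: ligand charges sum to -2; for the ion to be 3+, Nb = +5.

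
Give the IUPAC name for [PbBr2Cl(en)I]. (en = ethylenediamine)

dibromochloro(ethylenediamine)iodolead(IV)

There is no counter-ion, so the complex is neutral overall.
Ligand charges: 1×chloro (-1 each), 1×iodo (-1 each), 2×bromo (-1 each), 1×ethylenediamine (neutral); total -4. So Pb + (-4) = 0, giving Pb = +4.
Ligands are named alphabetically: bromo before chloro before ethylenediamine before iodo.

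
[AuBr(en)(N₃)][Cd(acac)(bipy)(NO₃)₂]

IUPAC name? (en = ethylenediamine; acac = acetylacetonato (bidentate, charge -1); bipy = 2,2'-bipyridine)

Both ions are complex: the cation is named first with the plain metal name, the anion second with the -ate form; each ion's ligands are alphabetised independently.
Cadmium is always +2 in its complexes; the anion's ligand charges sum to -3, so the complex anion is 1−.
A 1:1 salt means the cation carries the equal and opposite charge, 1+.
Cation: ligand charges sum to -2; for the ion to be 1+, Au = +3.

azidobromo(ethylenediamine)gold(III) (acetylacetonato)(2,2'-bipyridine)dinitratocadmate(II)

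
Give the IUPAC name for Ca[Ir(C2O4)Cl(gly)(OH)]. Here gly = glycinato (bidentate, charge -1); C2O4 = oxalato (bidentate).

The 1 calcium counter-ion carries a total charge of +2, so each complex ion is 2−.
Ligand charges: 1×glycinato (-1 each), 1×hydroxo (-1 each), 1×chloro (-1 each), 1×oxalato (-2 each); total -5. So Ir + (-5) = 2−, giving Ir = +3.
The complex ion is anionic, so iridium takes the -ate form iridate(III).

calcium chloro(glycinato)hydroxooxalatoiridate(III)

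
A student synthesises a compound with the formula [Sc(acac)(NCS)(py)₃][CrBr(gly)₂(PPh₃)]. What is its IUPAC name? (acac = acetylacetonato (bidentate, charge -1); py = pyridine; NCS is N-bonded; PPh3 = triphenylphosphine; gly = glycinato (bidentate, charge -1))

(acetylacetonato)isothiocyanatotris(pyridine)scandium(III) bromobis(glycinato)(triphenylphosphine)chromate(II)

Both ions are complex: the cation is named first with the plain metal name, the anion second with the -ate form; each ion's ligands are alphabetised independently.
Scandium is always +3 in its complexes; the cation's ligand charges sum to -2, so the complex cation is 1+.
A 1:1 salt means the anion carries the equal and opposite charge, 1−.
Anion: ligand charges sum to -3; for the ion to be 1−, Cr = +2.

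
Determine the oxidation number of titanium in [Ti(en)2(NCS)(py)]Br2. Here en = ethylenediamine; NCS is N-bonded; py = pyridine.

+3

2 bromide outside the brackets (-1 each) → the complex ion is 2+.
Ligand charges: 2×en neutral; 1×NCS = -1; 1×py neutral; sum -1.
Ti + (-1) = 2+ ⇒ Ti is +3.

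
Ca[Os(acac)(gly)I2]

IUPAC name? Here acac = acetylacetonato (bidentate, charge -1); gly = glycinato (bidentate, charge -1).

calcium (acetylacetonato)(glycinato)diiodoosmate(II)

The 1 calcium counter-ion carries a total charge of +2, so each complex ion is 2−.
Ligand charges: 1×acetylacetonato (-1 each), 2×iodo (-1 each), 1×glycinato (-1 each); total -4. So Os + (-4) = 2−, giving Os = +2.
The complex ion is anionic, so osmium takes the -ate form osmate(II).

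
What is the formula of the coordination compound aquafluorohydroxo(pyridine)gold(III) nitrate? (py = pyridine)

Ligands: 1 hydroxo (OH, -1), 1 fluoro (F, -1), 1 pyridine (py, neutral), 1 aqua (H2O, neutral). Ligand charge sum = -2.
With Au in oxidation state +3, the complex ion is [Au...]^1+.
Charge balance with nitrate (-1) requires 1 complex ion per 1 nitrate.

[AuF(H2O)(OH)(py)]NO3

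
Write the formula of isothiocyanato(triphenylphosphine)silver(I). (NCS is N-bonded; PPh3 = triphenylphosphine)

Ligands: 1 isothiocyanato (NCS, -1), 1 triphenylphosphine (PPh3, neutral). Ligand charge sum = -1.
With Ag in oxidation state +1, the complex ion is [Ag...].

[Ag(NCS)(PPh3)]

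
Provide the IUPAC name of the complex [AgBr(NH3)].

amminebromosilver(I)

There is no counter-ion, so the complex is neutral overall.
Ligand charges: 1×ammine (neutral), 1×bromo (-1 each); total -1. So Ag + (-1) = 0, giving Ag = +1.
Ligands are named alphabetically: ammine before bromo.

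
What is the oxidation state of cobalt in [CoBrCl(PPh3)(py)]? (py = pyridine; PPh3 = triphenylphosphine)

+2

No counter-ion: the bracketed complex is neutral.
Ligand charges: 1×py neutral; 1×Cl = -1; 1×PPh3 neutral; 1×Br = -1; sum -2.
Co + (-2) = 0 ⇒ Co is +2.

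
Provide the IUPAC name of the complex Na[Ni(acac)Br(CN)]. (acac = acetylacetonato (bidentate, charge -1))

sodium (acetylacetonato)bromocyanonickelate(II)

The 1 sodium counter-ion carries a total charge of +1, so each complex ion is 1−.
Ligand charges: 1×bromo (-1 each), 1×cyano (-1 each), 1×acetylacetonato (-1 each); total -3. So Ni + (-3) = 1−, giving Ni = +2.
The complex ion is anionic, so nickel takes the -ate form nickelate(II).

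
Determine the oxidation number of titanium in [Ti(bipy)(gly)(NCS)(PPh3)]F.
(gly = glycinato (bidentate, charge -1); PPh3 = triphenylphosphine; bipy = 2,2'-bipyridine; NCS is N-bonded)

+3

1 fluoride outside the brackets (-1 each) → the complex ion is 1+.
Ligand charges: 1×gly = -1; 1×PPh3 neutral; 1×bipy neutral; 1×NCS = -1; sum -2.
Ti + (-2) = 1+ ⇒ Ti is +3.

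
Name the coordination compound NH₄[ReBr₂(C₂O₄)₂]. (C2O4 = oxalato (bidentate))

The 1 ammonium counter-ion carries a total charge of +1, so each complex ion is 1−.
Ligand charges: 2×bromo (-1 each), 2×oxalato (-2 each); total -6. So Re + (-6) = 1−, giving Re = +5.
The complex ion is anionic, so rhenium takes the -ate form rhenate(V).

ammonium dibromodioxalatorhenate(V)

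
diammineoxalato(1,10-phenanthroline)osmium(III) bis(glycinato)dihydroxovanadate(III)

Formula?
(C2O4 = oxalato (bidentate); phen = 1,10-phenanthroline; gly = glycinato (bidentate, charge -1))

Cation [Os…]: ligand charges -2, Os(III) ⇒ ion charge 1+.
Anion [V…]: ligand charges -4, V(III) ⇒ ion charge 1−.
One 1+ cation balances one 1− anion.

[Os(C2O4)(NH3)2(phen)][V(gly)2(OH)2]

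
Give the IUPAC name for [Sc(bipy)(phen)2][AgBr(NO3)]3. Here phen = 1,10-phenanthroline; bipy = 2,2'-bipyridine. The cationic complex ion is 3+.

(2,2'-bipyridine)bis(1,10-phenanthroline)scandium(III) bromonitratoargentate(I)

The complex cation is given as 3+; its ligand charges sum to 0, so Sc = +3.
With 3 anions per cation, each anion must be 3/3 = 1−.
Anion: ligand charges sum to -2; for the ion to be 1−, Ag = +1.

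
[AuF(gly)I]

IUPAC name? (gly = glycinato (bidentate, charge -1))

fluoro(glycinato)iodogold(III)

There is no counter-ion, so the complex is neutral overall.
Ligand charges: 1×fluoro (-1 each), 1×glycinato (-1 each), 1×iodo (-1 each); total -3. So Au + (-3) = 0, giving Au = +3.
Ligands are named alphabetically: fluoro before glycinato before iodo.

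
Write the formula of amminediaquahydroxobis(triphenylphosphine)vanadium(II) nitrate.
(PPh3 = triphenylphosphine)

[V(H2O)2(NH3)(OH)(PPh3)2]NO3

Ligands: 2 triphenylphosphine (PPh3, neutral), 1 hydroxo (OH, -1), 2 aqua (H2O, neutral), 1 ammine (NH3, neutral). Ligand charge sum = -1.
With V in oxidation state +2, the complex ion is [V...]^1+.
Charge balance with nitrate (-1) requires 1 complex ion per 1 nitrate.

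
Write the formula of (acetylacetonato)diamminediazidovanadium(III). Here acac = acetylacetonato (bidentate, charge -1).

Ligands: 2 azido (N3, -1), 2 ammine (NH3, neutral), 1 acetylacetonato (acac, -1). Ligand charge sum = -3.
With V in oxidation state +3, the complex ion is [V...].

[V(acac)(N3)2(NH3)2]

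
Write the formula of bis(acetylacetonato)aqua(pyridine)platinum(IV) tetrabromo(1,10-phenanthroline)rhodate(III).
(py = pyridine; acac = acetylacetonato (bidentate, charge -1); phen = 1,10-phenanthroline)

Cation [Pt…]: ligand charges -2, Pt(IV) ⇒ ion charge 2+.
Anion [Rh…]: ligand charges -4, Rh(III) ⇒ ion charge 1−.
One 2+ cation requires 2 of the 1− anion.

[Pt(acac)2(H2O)(py)][RhBr4(phen)]2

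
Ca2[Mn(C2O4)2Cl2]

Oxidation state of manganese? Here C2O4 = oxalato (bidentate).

+2

2 calcium outside the brackets (+2 each) → the complex ion is 4−.
Ligand charges: 2×Cl = -2; 2×C2O4 = -4; sum -6.
Mn + (-6) = 4− ⇒ Mn is +2.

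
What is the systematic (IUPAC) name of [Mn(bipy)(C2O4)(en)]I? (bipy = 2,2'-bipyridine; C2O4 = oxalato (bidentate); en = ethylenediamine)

(2,2'-bipyridine)(ethylenediamine)oxalatomanganese(III) iodide

The 1 iodide counter-ion carries a total charge of -1, so each complex ion is 1+.
Ligand charges: 1×2,2'-bipyridine (neutral), 1×oxalato (-2 each), 1×ethylenediamine (neutral); total -2. So Mn + (-2) = 1+, giving Mn = +3.
Ligands are named alphabetically: bipyridine before ethylenediamine before oxalato.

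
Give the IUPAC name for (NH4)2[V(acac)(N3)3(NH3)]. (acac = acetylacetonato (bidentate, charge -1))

The 2 ammonium counter-ions carry a total charge of +2, so each complex ion is 2−.
Ligand charges: 1×acetylacetonato (-1 each), 1×ammine (neutral), 3×azido (-1 each); total -4. So V + (-4) = 2−, giving V = +2.
Ligands are named alphabetically: acetylacetonato before ammine before azido.
The complex ion is anionic, so vanadium takes the -ate form vanadate(II).

ammonium (acetylacetonato)amminetriazidovanadate(II)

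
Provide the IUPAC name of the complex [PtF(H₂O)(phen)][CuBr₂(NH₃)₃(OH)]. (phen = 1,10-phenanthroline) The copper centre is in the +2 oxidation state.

aquafluoro(1,10-phenanthroline)platinum(II) triamminedibromohydroxocuprate(II)

Both ions are complex: the cation is named first with the plain metal name, the anion second with the -ate form; each ion's ligands are alphabetised independently.
Cu is given as +2; the anion's ligand charges sum to -3, so the complex anion is 1−.
A 1:1 salt means the cation carries the equal and opposite charge, 1+.
Cation: ligand charges sum to -1; for the ion to be 1+, Pt = +2.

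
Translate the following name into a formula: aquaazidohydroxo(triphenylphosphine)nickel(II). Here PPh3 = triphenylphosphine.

[Ni(H2O)(N3)(OH)(PPh3)]

Ligands: 1 azido (N3, -1), 1 aqua (H2O, neutral), 1 hydroxo (OH, -1), 1 triphenylphosphine (PPh3, neutral). Ligand charge sum = -2.
With Ni in oxidation state +2, the complex ion is [Ni...].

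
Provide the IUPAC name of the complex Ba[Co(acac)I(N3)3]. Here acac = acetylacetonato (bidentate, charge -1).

The 1 barium counter-ion carries a total charge of +2, so each complex ion is 2−.
Ligand charges: 1×acetylacetonato (-1 each), 3×azido (-1 each), 1×iodo (-1 each); total -5. So Co + (-5) = 2−, giving Co = +3.
Ligands are named alphabetically: acetylacetonato before azido before iodo.
The complex ion is anionic, so cobalt takes the -ate form cobaltate(III).

barium (acetylacetonato)triazidoiodocobaltate(III)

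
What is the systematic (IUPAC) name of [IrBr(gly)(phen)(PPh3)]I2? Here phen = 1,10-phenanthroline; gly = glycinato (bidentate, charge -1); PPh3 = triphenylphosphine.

The 2 iodide counter-ions carry a total charge of -2, so each complex ion is 2+.
Ligand charges: 1×1,10-phenanthroline (neutral), 1×glycinato (-1 each), 1×triphenylphosphine (neutral), 1×bromo (-1 each); total -2. So Ir + (-2) = 2+, giving Ir = +4.
Ligands are named alphabetically: bromo before glycinato before phenanthroline before triphenylphosphine.

bromo(glycinato)(1,10-phenanthroline)(triphenylphosphine)iridium(IV) iodide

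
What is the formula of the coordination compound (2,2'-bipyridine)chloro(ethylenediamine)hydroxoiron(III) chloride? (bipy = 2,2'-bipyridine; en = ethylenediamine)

Ligands: 1 chloro (Cl, -1), 1 2,2'-bipyridine (bipy, neutral), 1 ethylenediamine (en, neutral), 1 hydroxo (OH, -1). Ligand charge sum = -2.
With Fe in oxidation state +3, the complex ion is [Fe...]^1+.
Charge balance with chloride (-1) requires 1 complex ion per 1 chloride.

[Fe(bipy)Cl(en)(OH)]Cl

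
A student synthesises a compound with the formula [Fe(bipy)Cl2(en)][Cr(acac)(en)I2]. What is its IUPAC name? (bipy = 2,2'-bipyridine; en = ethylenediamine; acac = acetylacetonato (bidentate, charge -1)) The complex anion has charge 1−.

The complex anion is given as 1−; its ligand charges sum to -3, so Cr = +2.
A 1:1 salt means the cation carries the equal and opposite charge, 1+.
Cation: ligand charges sum to -2; for the ion to be 1+, Fe = +3.

(2,2'-bipyridine)dichloro(ethylenediamine)iron(III) (acetylacetonato)(ethylenediamine)diiodochromate(II)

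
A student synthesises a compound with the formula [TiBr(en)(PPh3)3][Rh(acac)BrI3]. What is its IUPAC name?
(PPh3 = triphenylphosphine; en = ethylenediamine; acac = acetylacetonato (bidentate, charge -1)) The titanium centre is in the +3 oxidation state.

bromo(ethylenediamine)tris(triphenylphosphine)titanium(III) (acetylacetonato)bromotriiodorhodate(III)

Both ions are complex: the cation is named first with the plain metal name, the anion second with the -ate form; each ion's ligands are alphabetised independently.
Ti is given as +3; the cation's ligand charges sum to -1, so the complex cation is 2+.
A 1:1 salt means the anion carries the equal and opposite charge, 2−.
Anion: ligand charges sum to -5; for the ion to be 2−, Rh = +3.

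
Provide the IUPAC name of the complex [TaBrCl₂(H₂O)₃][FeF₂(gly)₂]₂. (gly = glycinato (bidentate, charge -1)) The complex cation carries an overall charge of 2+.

Both ions are complex: the cation is named first with the plain metal name, the anion second with the -ate form; each ion's ligands are alphabetised independently.
The complex cation is given as 2+; its ligand charges sum to -3, so Ta = +5.
With 2 anions per cation, each anion must be 2/2 = 1−.
Anion: ligand charges sum to -4; for the ion to be 1−, Fe = +3.

triaquabromodichlorotantalum(V) difluorobis(glycinato)ferrate(III)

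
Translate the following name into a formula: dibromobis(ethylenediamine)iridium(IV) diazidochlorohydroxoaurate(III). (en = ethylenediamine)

Cation [Ir…]: ligand charges -2, Ir(IV) ⇒ ion charge 2+.
Anion [Au…]: ligand charges -4, Au(III) ⇒ ion charge 1−.

[IrBr2(en)2][AuCl(N3)2(OH)]2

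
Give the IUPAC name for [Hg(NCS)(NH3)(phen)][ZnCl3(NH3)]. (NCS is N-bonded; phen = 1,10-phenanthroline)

Zinc is always +2 in its complexes; the anion's ligand charges sum to -3, so the complex anion is 1−.
A 1:1 salt means the cation carries the equal and opposite charge, 1+.
Cation: ligand charges sum to -1; for the ion to be 1+, Hg = +2.

ammineisothiocyanato(1,10-phenanthroline)mercury(II) amminetrichlorozincate(II)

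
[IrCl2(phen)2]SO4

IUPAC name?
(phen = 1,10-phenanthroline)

dichlorobis(1,10-phenanthroline)iridium(IV) sulfate

The 1 sulfate counter-ion carries a total charge of -2, so each complex ion is 2+.
Ligand charges: 2×chloro (-1 each), 2×1,10-phenanthroline (neutral); total -2. So Ir + (-2) = 2+, giving Ir = +4.
Ligands are named alphabetically: chloro before phenanthroline.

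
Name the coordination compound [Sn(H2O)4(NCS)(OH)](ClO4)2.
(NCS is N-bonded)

The 2 perchlorate counter-ions carry a total charge of -2, so each complex ion is 2+.
Ligand charges: 1×isothiocyanato (-1 each), 1×hydroxo (-1 each), 4×aqua (neutral); total -2. So Sn + (-2) = 2+, giving Sn = +4.
Ligands are named alphabetically: aqua before hydroxo before isothiocyanato.

tetraaquahydroxoisothiocyanatotin(IV) perchlorate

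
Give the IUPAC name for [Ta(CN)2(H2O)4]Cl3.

tetraaquadicyanotantalum(V) chloride

The 3 chloride counter-ions carry a total charge of -3, so each complex ion is 3+.
Ligand charges: 2×cyano (-1 each), 4×aqua (neutral); total -2. So Ta + (-2) = 3+, giving Ta = +5.
Ligands are named alphabetically: aqua before cyano.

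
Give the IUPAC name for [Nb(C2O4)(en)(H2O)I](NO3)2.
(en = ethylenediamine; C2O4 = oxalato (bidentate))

The 2 nitrate counter-ions carry a total charge of -2, so each complex ion is 2+.
Ligand charges: 1×ethylenediamine (neutral), 1×oxalato (-2 each), 1×aqua (neutral), 1×iodo (-1 each); total -3. So Nb + (-3) = 2+, giving Nb = +5.
Ligands are named alphabetically: aqua before ethylenediamine before iodo before oxalato.

aqua(ethylenediamine)iodooxalatoniobium(V) nitrate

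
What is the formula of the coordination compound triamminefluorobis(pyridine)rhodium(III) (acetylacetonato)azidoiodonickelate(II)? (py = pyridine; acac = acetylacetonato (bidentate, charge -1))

Cation [Rh…]: ligand charges -1, Rh(III) ⇒ ion charge 2+.
Anion [Ni…]: ligand charges -3, Ni(II) ⇒ ion charge 1−.

[RhF(NH3)3(py)2][Ni(acac)I(N3)]2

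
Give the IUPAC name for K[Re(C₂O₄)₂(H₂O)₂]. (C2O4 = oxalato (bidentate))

The 1 potassium counter-ion carries a total charge of +1, so each complex ion is 1−.
Ligand charges: 2×aqua (neutral), 2×oxalato (-2 each); total -4. So Re + (-4) = 1−, giving Re = +3.
The complex ion is anionic, so rhenium takes the -ate form rhenate(III).

potassium diaquadioxalatorhenate(III)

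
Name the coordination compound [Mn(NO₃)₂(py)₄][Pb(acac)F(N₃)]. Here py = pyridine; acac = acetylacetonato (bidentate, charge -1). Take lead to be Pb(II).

dinitratotetrakis(pyridine)manganese(III) (acetylacetonato)azidofluoroplumbate(II)

Pb is given as +2; the anion's ligand charges sum to -3, so the complex anion is 1−.
A 1:1 salt means the cation carries the equal and opposite charge, 1+.
Cation: ligand charges sum to -2; for the ion to be 1+, Mn = +3.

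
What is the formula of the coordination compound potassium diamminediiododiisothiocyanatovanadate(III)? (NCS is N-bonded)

K[VI2(NCS)2(NH3)2]

Ligands: 2 iodo (I, -1), 2 isothiocyanato (NCS, -1), 2 ammine (NH3, neutral). Ligand charge sum = -4.
With V in oxidation state +3, the complex ion is [V...]^1−.
Charge balance with potassium (+1) requires 1 complex ion per 1 potassium.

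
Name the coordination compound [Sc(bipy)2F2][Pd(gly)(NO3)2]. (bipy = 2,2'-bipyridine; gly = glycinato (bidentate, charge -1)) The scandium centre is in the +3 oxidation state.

Both ions are complex: the cation is named first with the plain metal name, the anion second with the -ate form; each ion's ligands are alphabetised independently.
Sc is given as +3; the cation's ligand charges sum to -2, so the complex cation is 1+.
A 1:1 salt means the anion carries the equal and opposite charge, 1−.
Anion: ligand charges sum to -3; for the ion to be 1−, Pd = +2.

bis(2,2'-bipyridine)difluoroscandium(III) (glycinato)dinitratopalladate(II)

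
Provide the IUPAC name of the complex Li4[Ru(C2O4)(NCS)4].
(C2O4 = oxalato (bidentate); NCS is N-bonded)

lithium tetraisothiocyanatooxalatoruthenate(II)

The 4 lithium counter-ions carry a total charge of +4, so each complex ion is 4−.
Ligand charges: 1×oxalato (-2 each), 4×isothiocyanato (-1 each); total -6. So Ru + (-6) = 4−, giving Ru = +2.
The complex ion is anionic, so ruthenium takes the -ate form ruthenate(II).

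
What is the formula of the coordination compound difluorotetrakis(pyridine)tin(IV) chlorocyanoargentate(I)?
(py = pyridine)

Cation [Sn…]: ligand charges -2, Sn(IV) ⇒ ion charge 2+.
Anion [Ag…]: ligand charges -2, Ag(I) ⇒ ion charge 1−.
One 2+ cation requires 2 of the 1− anion.

[SnF2(py)4][AgCl(CN)]2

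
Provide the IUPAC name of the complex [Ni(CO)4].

There is no counter-ion, so the complex is neutral overall.
Ligand charges: 4×carbonyl (neutral); total 0. So Ni + (0) = 0, giving Ni = 0.

tetracarbonylnickel(0)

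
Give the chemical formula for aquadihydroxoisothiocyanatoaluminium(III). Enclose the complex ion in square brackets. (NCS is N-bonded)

[Al(H2O)(NCS)(OH)2]

Ligands: 2 hydroxo (OH, -1), 1 isothiocyanato (NCS, -1), 1 aqua (H2O, neutral). Ligand charge sum = -3.
With Al in oxidation state +3, the complex ion is [Al...].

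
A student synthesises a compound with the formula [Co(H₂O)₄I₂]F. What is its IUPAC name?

The 1 fluoride counter-ion carries a total charge of -1, so each complex ion is 1+.
Ligand charges: 2×iodo (-1 each), 4×aqua (neutral); total -2. So Co + (-2) = 1+, giving Co = +3.
Ligands are named alphabetically: aqua before iodo.

tetraaquadiiodocobalt(III) fluoride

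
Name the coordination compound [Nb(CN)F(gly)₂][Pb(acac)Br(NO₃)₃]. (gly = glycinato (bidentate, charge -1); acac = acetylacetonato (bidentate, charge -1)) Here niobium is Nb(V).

cyanofluorobis(glycinato)niobium(V) (acetylacetonato)bromotrinitratoplumbate(IV)

Both ions are complex: the cation is named first with the plain metal name, the anion second with the -ate form; each ion's ligands are alphabetised independently.
Nb is given as +5; the cation's ligand charges sum to -4, so the complex cation is 1+.
A 1:1 salt means the anion carries the equal and opposite charge, 1−.
Anion: ligand charges sum to -5; for the ion to be 1−, Pb = +4.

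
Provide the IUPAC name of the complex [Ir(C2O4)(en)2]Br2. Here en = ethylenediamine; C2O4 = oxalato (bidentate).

The 2 bromide counter-ions carry a total charge of -2, so each complex ion is 2+.
Ligand charges: 2×ethylenediamine (neutral), 1×oxalato (-2 each); total -2. So Ir + (-2) = 2+, giving Ir = +4.
Ligands are named alphabetically: ethylenediamine before oxalato.

bis(ethylenediamine)oxalatoiridium(IV) bromide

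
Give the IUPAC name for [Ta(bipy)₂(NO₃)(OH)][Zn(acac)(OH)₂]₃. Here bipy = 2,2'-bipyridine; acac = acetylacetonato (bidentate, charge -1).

bis(2,2'-bipyridine)hydroxonitratotantalum(V) (acetylacetonato)dihydroxozincate(II)

Both ions are complex: the cation is named first with the plain metal name, the anion second with the -ate form; each ion's ligands are alphabetised independently.
Zinc is always +2 in its complexes; the anion's ligand charges sum to -3, so the complex anion is 1−.
With 3 anions per cation, the cation must be 3×1 = 3+.
Cation: ligand charges sum to -2; for the ion to be 3+, Ta = +5.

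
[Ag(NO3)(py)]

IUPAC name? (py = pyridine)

nitrato(pyridine)silver(I)

There is no counter-ion, so the complex is neutral overall.
Ligand charges: 1×nitrato (-1 each), 1×pyridine (neutral); total -1. So Ag + (-1) = 0, giving Ag = +1.
Ligands are named alphabetically: nitrato before pyridine.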